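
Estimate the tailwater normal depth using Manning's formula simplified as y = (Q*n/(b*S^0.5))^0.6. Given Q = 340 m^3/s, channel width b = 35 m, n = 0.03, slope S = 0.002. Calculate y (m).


y = (340 * 0.03 / (35 * 0.002^0.5))^0.6 = 3.0790 m


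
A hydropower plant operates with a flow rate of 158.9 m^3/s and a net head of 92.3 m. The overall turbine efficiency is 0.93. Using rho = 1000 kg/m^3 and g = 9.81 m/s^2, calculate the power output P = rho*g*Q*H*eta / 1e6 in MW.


P = 1000 * 9.81 * 158.9 * 92.3 * 0.93 / 1e6 = 133.8066 MW


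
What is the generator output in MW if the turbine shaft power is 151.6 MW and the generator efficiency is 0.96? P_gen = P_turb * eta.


P_gen = 151.6 * 0.96 = 145.5360 MW


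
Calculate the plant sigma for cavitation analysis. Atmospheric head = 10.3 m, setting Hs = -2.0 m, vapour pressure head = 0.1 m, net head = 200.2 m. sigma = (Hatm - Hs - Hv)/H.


sigma = (10.3 - (-2.0) - 0.1) / 200.2 = 0.0609


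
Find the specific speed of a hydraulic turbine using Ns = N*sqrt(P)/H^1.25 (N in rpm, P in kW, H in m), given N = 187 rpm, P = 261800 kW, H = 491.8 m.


Ns = 187 * 261800^0.5 / 491.8^1.25 = 41.3134


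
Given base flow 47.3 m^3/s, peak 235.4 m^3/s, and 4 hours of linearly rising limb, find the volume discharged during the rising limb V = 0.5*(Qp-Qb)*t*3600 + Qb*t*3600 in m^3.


V = 0.5*(235.4 - 47.3)*4*3600 + 47.3*4*3600 = 2.0354e+06 m^3


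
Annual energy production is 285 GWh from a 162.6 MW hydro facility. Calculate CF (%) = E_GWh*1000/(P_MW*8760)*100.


CF = 285 * 1000 / (162.6 * 8760) * 100 = 20.0088 %


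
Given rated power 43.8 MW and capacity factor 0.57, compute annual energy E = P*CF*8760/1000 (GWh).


E = 43.8 * 0.57 * 8760 / 1000 = 218.7022 GWh


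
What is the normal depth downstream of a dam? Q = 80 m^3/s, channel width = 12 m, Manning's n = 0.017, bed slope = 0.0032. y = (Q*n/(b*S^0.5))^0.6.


y = (80 * 0.017 / (12 * 0.0032^0.5))^0.6 = 1.5173 m


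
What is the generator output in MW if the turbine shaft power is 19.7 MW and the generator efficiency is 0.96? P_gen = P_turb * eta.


P_gen = 19.7 * 0.96 = 18.9120 MW


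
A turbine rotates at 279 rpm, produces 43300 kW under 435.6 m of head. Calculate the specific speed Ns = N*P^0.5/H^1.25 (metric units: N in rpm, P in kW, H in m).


Ns = 279 * 43300^0.5 / 435.6^1.25 = 29.1735


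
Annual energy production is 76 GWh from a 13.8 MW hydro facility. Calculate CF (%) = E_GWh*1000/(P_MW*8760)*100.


CF = 76 * 1000 / (13.8 * 8760) * 100 = 62.8681 %


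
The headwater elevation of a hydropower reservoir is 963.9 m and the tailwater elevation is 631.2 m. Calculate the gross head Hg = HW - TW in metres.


Hg = 963.9 - 631.2 = 332.7000 m


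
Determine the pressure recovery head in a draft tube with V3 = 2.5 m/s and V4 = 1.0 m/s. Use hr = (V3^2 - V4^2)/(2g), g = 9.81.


hr = (2.5^2 - 1.0^2) / (2*9.81) = 0.2676 m


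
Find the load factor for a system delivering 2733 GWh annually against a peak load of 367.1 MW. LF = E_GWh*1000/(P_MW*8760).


LF = 2733 * 1000 / (367.1 * 8760) = 0.8499


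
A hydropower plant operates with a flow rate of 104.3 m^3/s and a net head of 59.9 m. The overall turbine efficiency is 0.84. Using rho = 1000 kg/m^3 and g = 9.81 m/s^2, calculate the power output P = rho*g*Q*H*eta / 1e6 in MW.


P = 1000 * 9.81 * 104.3 * 59.9 * 0.84 / 1e6 = 51.4825 MW


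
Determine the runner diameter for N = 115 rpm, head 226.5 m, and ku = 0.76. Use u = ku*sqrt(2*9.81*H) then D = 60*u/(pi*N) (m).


u = 0.76 * sqrt(2*9.81*226.5) = 50.6637 m/s
D = 60 * 50.6637 / (pi * 115) = 8.4140 m


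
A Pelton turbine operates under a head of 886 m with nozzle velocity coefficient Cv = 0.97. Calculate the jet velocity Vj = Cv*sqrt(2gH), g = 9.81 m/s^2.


Vj = 0.97 * sqrt(2*9.81*886) = 127.8904 m/s


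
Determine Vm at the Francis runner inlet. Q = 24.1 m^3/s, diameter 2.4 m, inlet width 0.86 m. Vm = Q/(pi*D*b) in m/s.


Vm = 24.1 / (pi * 2.4 * 0.86) = 3.7167 m/s


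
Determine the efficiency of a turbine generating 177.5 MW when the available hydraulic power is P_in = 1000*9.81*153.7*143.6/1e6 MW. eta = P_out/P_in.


P_in = 1000 * 9.81 * 153.7 * 143.6 / 1e6 = 216.5196 MW
eta = 177.5 / 216.5196 = 0.8198


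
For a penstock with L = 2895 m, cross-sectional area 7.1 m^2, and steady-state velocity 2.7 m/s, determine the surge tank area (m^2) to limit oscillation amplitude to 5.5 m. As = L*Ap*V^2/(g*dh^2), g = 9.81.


As = 2895 * 7.1 * 2.7^2 / (9.81 * 5.5^2) = 504.9403 m^2


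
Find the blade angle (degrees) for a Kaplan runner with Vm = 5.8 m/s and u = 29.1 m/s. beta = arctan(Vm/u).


beta = arctan(5.8 / 29.1) = 11.2721 degrees


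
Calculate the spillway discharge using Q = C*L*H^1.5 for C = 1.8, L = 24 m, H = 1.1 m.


Q = 1.8 * 24 * 1.1^1.5 = 49.8394 m^3/s


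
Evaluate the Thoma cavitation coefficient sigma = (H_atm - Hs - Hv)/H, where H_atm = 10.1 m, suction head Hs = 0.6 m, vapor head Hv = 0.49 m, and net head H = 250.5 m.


sigma = (10.1 - 0.6 - 0.49) / 250.5 = 0.0360


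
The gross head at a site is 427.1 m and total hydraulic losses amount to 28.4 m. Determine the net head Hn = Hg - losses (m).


Hn = 427.1 - 28.4 = 398.7000 m


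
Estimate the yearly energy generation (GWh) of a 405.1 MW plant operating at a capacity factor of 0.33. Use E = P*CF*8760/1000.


E = 405.1 * 0.33 * 8760 / 1000 = 1171.0631 GWh


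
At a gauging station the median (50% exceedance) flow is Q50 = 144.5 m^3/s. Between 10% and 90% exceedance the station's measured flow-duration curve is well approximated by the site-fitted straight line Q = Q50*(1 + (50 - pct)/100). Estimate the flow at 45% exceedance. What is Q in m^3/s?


Q = 144.5 * (1 + (50 - 45)/100) = 151.7250 m^3/s


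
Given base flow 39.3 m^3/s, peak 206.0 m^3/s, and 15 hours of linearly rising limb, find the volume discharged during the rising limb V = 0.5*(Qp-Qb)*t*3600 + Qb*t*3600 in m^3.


V = 0.5*(206.0 - 39.3)*15*3600 + 39.3*15*3600 = 6.6231e+06 m^3


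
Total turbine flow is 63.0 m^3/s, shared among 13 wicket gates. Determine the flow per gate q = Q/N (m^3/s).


q = 63.0 / 13 = 4.8462 m^3/s


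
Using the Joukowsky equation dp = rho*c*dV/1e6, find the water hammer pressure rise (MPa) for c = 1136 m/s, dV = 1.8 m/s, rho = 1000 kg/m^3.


dp = 1000 * 1136 * 1.8 / 1e6 = 2.0448 MPa


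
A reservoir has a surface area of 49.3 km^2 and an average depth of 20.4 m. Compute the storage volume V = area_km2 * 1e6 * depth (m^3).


V = 49.3 * 1e6 * 20.4 = 1.0057e+09 m^3


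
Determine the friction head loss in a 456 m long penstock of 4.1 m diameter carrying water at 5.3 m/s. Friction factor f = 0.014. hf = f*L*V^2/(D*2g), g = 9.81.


hf = 0.014 * 456 * 5.3^2 / (4.1 * 2 * 9.81) = 2.2293 m


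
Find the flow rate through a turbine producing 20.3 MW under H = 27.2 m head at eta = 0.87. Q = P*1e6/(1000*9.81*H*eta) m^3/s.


Q = 20.3 * 1e6 / (1000 * 9.81 * 27.2 * 0.87) = 87.4458 m^3/s


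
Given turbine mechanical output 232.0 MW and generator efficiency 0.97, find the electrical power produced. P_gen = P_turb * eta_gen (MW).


P_gen = 232.0 * 0.97 = 225.0400 MW


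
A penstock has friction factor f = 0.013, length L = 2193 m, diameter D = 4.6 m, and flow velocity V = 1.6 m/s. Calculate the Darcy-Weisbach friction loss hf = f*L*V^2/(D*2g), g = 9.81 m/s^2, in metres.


hf = 0.013 * 2193 * 1.6^2 / (4.6 * 2 * 9.81) = 0.8087 m


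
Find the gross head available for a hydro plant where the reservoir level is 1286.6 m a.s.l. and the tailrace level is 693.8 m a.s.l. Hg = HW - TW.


Hg = 1286.6 - 693.8 = 592.8000 m


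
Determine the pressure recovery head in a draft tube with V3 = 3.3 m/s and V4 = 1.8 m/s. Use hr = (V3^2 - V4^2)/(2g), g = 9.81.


hr = (3.3^2 - 1.8^2) / (2*9.81) = 0.3899 m


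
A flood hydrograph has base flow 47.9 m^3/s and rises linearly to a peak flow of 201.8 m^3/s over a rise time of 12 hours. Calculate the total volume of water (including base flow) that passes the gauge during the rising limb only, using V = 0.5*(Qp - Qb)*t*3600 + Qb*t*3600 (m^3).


V = 0.5*(201.8 - 47.9)*12*3600 + 47.9*12*3600 = 5.3935e+06 m^3


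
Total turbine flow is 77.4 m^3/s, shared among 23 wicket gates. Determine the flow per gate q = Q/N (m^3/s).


q = 77.4 / 23 = 3.3652 m^3/s


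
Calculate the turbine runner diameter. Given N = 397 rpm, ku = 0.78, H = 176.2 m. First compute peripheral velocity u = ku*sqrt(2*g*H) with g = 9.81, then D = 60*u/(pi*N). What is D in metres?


u = 0.78 * sqrt(2*9.81*176.2) = 45.8614 m/s
D = 60 * 45.8614 / (pi * 397) = 2.2063 m


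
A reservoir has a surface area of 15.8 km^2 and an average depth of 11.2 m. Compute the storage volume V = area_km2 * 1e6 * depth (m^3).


V = 15.8 * 1e6 * 11.2 = 1.7696e+08 m^3


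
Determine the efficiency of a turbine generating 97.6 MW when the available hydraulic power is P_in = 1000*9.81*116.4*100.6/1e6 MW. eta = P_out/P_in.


P_in = 1000 * 9.81 * 116.4 * 100.6 / 1e6 = 114.8735 MW
eta = 97.6 / 114.8735 = 0.8496


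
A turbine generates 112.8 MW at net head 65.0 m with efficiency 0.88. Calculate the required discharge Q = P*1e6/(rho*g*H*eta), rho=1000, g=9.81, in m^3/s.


Q = 112.8 * 1e6 / (1000 * 9.81 * 65.0 * 0.88) = 201.0222 m^3/s


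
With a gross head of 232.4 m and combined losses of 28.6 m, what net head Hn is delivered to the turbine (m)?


Hn = 232.4 - 28.6 = 203.8000 m


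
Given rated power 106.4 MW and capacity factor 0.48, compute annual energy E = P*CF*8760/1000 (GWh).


E = 106.4 * 0.48 * 8760 / 1000 = 447.3907 GWh


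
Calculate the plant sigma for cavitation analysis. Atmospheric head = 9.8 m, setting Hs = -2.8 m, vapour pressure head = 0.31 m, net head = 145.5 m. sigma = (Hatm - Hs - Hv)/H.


sigma = (9.8 - (-2.8) - 0.31) / 145.5 = 0.0845


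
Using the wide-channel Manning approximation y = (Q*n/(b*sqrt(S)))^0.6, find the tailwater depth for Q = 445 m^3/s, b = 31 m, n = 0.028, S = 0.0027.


y = (445 * 0.028 / (31 * 0.0027^0.5))^0.6 = 3.4126 m


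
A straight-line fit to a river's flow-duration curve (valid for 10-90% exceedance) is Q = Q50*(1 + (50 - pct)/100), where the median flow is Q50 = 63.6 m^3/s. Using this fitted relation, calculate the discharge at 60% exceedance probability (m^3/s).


Q = 63.6 * (1 + (50 - 60)/100) = 57.2400 m^3/s


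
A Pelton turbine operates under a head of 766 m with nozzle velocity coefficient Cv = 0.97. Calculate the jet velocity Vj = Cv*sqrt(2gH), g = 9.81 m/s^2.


Vj = 0.97 * sqrt(2*9.81*766) = 118.9147 m/s


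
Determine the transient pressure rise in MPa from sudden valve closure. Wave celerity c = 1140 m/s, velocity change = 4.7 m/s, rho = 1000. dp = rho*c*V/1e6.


dp = 1000 * 1140 * 4.7 / 1e6 = 5.3580 MPa


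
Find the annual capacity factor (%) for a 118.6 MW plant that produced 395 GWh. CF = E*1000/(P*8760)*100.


CF = 395 * 1000 / (118.6 * 8760) * 100 = 38.0197 %


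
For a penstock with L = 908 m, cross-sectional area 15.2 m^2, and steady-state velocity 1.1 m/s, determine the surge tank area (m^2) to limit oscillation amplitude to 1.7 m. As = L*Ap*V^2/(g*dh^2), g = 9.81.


As = 908 * 15.2 * 1.1^2 / (9.81 * 1.7^2) = 589.0443 m^2


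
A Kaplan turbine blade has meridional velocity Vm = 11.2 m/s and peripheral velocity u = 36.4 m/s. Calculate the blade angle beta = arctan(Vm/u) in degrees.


beta = arctan(11.2 / 36.4) = 17.1027 degrees


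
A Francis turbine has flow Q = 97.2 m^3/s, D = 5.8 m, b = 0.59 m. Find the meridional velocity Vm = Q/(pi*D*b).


Vm = 97.2 / (pi * 5.8 * 0.59) = 9.0414 m/s


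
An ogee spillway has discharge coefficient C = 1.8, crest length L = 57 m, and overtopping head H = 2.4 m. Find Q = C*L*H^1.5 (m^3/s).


Q = 1.8 * 57 * 2.4^1.5 = 381.4734 m^3/s


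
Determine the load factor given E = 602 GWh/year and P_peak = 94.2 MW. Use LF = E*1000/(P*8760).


LF = 602 * 1000 / (94.2 * 8760) = 0.7295


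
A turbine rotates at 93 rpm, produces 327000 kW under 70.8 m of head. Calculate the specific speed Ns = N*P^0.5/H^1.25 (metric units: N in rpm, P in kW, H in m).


Ns = 93 * 327000^0.5 / 70.8^1.25 = 258.9496


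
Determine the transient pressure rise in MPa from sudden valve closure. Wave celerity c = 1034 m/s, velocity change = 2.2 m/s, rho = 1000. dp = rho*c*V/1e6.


dp = 1000 * 1034 * 2.2 / 1e6 = 2.2748 MPa


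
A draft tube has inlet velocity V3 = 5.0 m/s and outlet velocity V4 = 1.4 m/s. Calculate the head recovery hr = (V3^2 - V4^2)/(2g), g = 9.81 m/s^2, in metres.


hr = (5.0^2 - 1.4^2) / (2*9.81) = 1.1743 m


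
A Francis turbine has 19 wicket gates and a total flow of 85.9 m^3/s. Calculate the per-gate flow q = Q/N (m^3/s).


q = 85.9 / 19 = 4.5211 m^3/s


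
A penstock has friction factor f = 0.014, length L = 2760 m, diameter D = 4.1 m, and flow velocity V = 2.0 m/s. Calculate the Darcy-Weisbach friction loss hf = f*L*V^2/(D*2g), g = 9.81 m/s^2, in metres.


hf = 0.014 * 2760 * 2.0^2 / (4.1 * 2 * 9.81) = 1.9214 m


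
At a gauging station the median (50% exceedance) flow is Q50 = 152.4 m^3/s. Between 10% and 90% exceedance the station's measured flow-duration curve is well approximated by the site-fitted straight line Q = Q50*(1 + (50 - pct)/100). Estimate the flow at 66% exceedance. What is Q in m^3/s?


Q = 152.4 * (1 + (50 - 66)/100) = 128.0160 m^3/s


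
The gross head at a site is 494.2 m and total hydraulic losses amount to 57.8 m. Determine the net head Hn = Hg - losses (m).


Hn = 494.2 - 57.8 = 436.4000 m


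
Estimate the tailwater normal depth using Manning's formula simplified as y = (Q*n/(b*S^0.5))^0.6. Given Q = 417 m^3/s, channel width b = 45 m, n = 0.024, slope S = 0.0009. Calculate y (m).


y = (417 * 0.024 / (45 * 0.0009^0.5))^0.6 = 3.3267 m


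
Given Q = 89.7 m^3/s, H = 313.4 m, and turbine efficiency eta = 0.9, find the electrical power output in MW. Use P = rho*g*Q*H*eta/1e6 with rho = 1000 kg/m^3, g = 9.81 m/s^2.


P = 1000 * 9.81 * 89.7 * 313.4 * 0.9 / 1e6 = 248.2007 MW


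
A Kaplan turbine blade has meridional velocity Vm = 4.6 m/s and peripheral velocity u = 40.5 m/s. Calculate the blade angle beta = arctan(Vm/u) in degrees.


beta = arctan(4.6 / 40.5) = 6.4799 degrees


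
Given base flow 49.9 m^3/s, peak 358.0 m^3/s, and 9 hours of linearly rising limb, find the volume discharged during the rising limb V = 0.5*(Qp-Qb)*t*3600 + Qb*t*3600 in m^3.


V = 0.5*(358.0 - 49.9)*9*3600 + 49.9*9*3600 = 6.6080e+06 m^3


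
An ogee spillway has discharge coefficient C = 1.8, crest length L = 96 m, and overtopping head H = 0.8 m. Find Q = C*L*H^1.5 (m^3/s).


Q = 1.8 * 96 * 0.8^1.5 = 123.6456 m^3/s


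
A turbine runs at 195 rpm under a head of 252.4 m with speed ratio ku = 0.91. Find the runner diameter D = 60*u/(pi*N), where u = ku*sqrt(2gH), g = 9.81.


u = 0.91 * sqrt(2*9.81*252.4) = 64.0377 m/s
D = 60 * 64.0377 / (pi * 195) = 6.2719 m


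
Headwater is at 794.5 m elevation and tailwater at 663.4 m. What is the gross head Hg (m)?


Hg = 794.5 - 663.4 = 131.1000 m


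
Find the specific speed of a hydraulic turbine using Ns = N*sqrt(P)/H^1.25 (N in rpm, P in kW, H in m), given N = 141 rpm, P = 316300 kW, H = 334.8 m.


Ns = 141 * 316300^0.5 / 334.8^1.25 = 55.3716


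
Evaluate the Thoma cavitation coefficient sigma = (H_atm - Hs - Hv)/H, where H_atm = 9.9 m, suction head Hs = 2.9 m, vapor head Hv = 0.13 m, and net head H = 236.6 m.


sigma = (9.9 - 2.9 - 0.13) / 236.6 = 0.0290


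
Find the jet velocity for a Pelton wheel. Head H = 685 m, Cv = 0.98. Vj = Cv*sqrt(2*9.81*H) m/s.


Vj = 0.98 * sqrt(2*9.81*685) = 113.6111 m/s


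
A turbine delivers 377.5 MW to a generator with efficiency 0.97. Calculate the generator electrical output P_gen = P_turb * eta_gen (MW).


P_gen = 377.5 * 0.97 = 366.1750 MW


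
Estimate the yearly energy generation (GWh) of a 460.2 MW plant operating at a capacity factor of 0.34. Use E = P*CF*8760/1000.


E = 460.2 * 0.34 * 8760 / 1000 = 1370.6597 GWh


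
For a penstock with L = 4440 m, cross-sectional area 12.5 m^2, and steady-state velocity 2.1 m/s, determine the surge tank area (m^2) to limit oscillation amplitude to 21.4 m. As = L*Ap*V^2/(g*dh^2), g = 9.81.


As = 4440 * 12.5 * 2.1^2 / (9.81 * 21.4^2) = 54.4797 m^2


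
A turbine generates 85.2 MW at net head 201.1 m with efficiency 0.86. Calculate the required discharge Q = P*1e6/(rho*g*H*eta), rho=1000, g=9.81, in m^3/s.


Q = 85.2 * 1e6 / (1000 * 9.81 * 201.1 * 0.86) = 50.2181 m^3/s


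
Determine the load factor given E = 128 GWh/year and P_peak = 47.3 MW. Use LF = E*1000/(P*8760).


LF = 128 * 1000 / (47.3 * 8760) = 0.3089


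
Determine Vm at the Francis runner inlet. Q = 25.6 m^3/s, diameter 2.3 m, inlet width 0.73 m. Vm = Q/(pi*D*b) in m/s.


Vm = 25.6 / (pi * 2.3 * 0.73) = 4.8533 m/s


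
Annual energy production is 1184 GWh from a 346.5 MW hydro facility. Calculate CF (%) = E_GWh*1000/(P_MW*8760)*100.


CF = 1184 * 1000 / (346.5 * 8760) * 100 = 39.0072 %


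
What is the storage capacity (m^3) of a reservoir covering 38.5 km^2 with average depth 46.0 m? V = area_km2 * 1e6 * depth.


V = 38.5 * 1e6 * 46.0 = 1.7710e+09 m^3


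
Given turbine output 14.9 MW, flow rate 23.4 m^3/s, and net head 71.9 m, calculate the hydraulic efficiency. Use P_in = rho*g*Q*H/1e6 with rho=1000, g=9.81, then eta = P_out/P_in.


P_in = 1000 * 9.81 * 23.4 * 71.9 / 1e6 = 16.5049 MW
eta = 14.9 / 16.5049 = 0.9028


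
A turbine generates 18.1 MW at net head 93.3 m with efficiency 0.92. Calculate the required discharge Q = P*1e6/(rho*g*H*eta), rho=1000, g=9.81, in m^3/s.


Q = 18.1 * 1e6 / (1000 * 9.81 * 93.3 * 0.92) = 21.4951 m^3/s


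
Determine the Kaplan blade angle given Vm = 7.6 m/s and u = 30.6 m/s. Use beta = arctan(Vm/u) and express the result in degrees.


beta = arctan(7.6 / 30.6) = 13.9481 degrees


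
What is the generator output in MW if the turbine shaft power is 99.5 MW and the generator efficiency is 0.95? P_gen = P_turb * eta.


P_gen = 99.5 * 0.95 = 94.5250 MW


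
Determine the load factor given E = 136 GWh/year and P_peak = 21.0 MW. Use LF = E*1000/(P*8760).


LF = 136 * 1000 / (21.0 * 8760) = 0.7393


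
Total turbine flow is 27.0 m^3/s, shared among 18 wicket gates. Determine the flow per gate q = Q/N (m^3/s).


q = 27.0 / 18 = 1.5000 m^3/s


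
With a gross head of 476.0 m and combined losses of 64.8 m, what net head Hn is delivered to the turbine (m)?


Hn = 476.0 - 64.8 = 411.2000 m


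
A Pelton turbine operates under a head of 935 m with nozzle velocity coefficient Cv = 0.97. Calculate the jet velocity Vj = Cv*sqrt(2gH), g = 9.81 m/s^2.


Vj = 0.97 * sqrt(2*9.81*935) = 131.3793 m/s


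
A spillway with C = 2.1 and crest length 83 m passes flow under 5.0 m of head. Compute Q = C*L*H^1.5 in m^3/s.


Q = 2.1 * 83 * 5.0^1.5 = 1948.7332 m^3/s


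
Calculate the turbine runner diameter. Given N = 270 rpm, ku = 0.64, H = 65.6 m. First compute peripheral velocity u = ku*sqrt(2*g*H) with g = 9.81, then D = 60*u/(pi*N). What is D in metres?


u = 0.64 * sqrt(2*9.81*65.6) = 22.9605 m/s
D = 60 * 22.9605 / (pi * 270) = 1.6241 m


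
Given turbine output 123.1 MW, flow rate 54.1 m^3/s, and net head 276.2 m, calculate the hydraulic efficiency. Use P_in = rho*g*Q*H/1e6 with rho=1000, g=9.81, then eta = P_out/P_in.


P_in = 1000 * 9.81 * 54.1 * 276.2 / 1e6 = 146.5851 MW
eta = 123.1 / 146.5851 = 0.8398


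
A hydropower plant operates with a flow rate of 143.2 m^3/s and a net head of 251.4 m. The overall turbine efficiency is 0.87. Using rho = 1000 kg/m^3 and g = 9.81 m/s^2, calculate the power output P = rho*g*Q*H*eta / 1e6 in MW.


P = 1000 * 9.81 * 143.2 * 251.4 * 0.87 / 1e6 = 307.2533 MW


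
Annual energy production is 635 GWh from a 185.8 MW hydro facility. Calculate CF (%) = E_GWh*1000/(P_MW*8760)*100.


CF = 635 * 1000 / (185.8 * 8760) * 100 = 39.0143 %


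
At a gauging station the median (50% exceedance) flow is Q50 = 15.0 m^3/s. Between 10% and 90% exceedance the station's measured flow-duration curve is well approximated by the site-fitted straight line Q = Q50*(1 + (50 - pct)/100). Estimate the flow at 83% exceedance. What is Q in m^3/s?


Q = 15.0 * (1 + (50 - 83)/100) = 10.0500 m^3/s


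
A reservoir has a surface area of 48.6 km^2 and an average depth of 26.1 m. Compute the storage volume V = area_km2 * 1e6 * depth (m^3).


V = 48.6 * 1e6 * 26.1 = 1.2685e+09 m^3


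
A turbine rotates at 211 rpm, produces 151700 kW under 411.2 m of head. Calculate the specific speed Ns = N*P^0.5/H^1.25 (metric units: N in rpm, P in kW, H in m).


Ns = 211 * 151700^0.5 / 411.2^1.25 = 44.3822


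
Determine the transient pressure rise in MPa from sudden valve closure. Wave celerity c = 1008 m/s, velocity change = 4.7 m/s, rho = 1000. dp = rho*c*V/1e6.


dp = 1000 * 1008 * 4.7 / 1e6 = 4.7376 MPa


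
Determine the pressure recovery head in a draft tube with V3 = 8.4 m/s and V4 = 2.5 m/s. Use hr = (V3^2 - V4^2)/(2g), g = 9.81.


hr = (8.4^2 - 2.5^2) / (2*9.81) = 3.2778 m


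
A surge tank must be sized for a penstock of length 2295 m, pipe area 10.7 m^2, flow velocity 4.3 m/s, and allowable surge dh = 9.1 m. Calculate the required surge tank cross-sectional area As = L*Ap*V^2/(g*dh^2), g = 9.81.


As = 2295 * 10.7 * 4.3^2 / (9.81 * 9.1^2) = 558.9225 m^2


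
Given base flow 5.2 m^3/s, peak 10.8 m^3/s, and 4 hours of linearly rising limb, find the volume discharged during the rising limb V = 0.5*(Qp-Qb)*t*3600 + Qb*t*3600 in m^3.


V = 0.5*(10.8 - 5.2)*4*3600 + 5.2*4*3600 = 115200.0000 m^3


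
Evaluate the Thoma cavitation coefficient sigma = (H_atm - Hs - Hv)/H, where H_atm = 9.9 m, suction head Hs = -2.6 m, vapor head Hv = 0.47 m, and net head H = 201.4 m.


sigma = (9.9 - (-2.6) - 0.47) / 201.4 = 0.0597


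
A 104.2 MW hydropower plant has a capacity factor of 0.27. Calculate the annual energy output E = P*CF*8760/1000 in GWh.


E = 104.2 * 0.27 * 8760 / 1000 = 246.4538 GWh


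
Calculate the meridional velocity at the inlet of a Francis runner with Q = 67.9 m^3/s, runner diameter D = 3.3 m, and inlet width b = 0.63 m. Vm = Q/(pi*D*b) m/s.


Vm = 67.9 / (pi * 3.3 * 0.63) = 10.3960 m/s


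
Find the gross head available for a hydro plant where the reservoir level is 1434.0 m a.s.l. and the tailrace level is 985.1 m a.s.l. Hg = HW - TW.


Hg = 1434.0 - 985.1 = 448.9000 m


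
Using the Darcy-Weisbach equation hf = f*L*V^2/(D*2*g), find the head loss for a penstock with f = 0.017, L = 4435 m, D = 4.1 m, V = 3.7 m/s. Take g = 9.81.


hf = 0.017 * 4435 * 3.7^2 / (4.1 * 2 * 9.81) = 12.8311 m


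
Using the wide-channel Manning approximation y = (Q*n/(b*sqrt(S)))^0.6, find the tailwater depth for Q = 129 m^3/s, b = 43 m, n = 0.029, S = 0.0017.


y = (129 * 0.029 / (43 * 0.0017^0.5))^0.6 = 1.5652 m


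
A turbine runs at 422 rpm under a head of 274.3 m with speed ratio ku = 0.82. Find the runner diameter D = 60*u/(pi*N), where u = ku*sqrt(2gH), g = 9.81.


u = 0.82 * sqrt(2*9.81*274.3) = 60.1556 m/s
D = 60 * 60.1556 / (pi * 422) = 2.7225 m


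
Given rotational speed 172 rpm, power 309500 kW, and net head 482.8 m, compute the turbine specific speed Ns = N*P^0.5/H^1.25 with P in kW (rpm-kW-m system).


Ns = 172 * 309500^0.5 / 482.8^1.25 = 42.2814


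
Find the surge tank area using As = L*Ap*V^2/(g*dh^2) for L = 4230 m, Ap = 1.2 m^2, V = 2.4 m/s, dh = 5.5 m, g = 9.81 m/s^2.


As = 4230 * 1.2 * 2.4^2 / (9.81 * 5.5^2) = 98.5257 m^2


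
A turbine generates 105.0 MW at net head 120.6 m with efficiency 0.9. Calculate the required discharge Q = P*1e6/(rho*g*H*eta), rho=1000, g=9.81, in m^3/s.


Q = 105.0 * 1e6 / (1000 * 9.81 * 120.6 * 0.9) = 98.6122 m^3/s


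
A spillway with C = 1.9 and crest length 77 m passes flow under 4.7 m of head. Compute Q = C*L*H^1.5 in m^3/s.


Q = 1.9 * 77 * 4.7^1.5 = 1490.7030 m^3/s


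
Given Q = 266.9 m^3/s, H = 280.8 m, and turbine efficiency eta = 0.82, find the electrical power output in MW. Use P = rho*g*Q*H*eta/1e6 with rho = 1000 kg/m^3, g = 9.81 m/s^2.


P = 1000 * 9.81 * 266.9 * 280.8 * 0.82 / 1e6 = 602.8768 MW


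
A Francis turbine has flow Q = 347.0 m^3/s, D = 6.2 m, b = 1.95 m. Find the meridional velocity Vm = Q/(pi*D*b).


Vm = 347.0 / (pi * 6.2 * 1.95) = 9.1359 m/s


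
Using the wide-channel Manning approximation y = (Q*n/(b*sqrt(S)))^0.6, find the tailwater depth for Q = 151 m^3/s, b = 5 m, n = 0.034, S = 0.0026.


y = (151 * 0.034 / (5 * 0.0026^0.5))^0.6 = 6.0590 m


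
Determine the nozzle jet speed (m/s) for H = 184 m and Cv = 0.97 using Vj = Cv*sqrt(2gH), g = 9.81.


Vj = 0.97 * sqrt(2*9.81*184) = 58.2814 m/s


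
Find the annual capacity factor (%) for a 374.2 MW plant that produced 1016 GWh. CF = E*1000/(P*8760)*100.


CF = 1016 * 1000 / (374.2 * 8760) * 100 = 30.9946 %


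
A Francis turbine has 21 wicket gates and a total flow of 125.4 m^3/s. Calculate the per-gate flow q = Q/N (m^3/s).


q = 125.4 / 21 = 5.9714 m^3/s


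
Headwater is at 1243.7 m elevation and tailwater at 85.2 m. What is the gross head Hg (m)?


Hg = 1243.7 - 85.2 = 1158.5000 m


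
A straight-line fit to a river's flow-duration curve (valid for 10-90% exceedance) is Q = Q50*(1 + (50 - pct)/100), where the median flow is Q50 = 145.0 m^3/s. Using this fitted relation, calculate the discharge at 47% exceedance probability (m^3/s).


Q = 145.0 * (1 + (50 - 47)/100) = 149.3500 m^3/s


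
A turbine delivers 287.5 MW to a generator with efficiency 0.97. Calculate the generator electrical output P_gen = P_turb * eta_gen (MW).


P_gen = 287.5 * 0.97 = 278.8750 MW


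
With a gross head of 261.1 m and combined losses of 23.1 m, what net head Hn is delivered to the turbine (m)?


Hn = 261.1 - 23.1 = 238.0000 m


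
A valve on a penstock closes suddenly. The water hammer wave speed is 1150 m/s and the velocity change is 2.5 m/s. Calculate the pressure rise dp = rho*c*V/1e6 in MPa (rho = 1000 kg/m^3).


dp = 1000 * 1150 * 2.5 / 1e6 = 2.8750 MPa


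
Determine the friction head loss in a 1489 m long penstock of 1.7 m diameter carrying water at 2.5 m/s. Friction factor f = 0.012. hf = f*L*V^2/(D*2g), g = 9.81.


hf = 0.012 * 1489 * 2.5^2 / (1.7 * 2 * 9.81) = 3.3482 m


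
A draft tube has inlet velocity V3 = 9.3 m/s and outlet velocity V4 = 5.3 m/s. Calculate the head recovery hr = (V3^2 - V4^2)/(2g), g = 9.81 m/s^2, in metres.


hr = (9.3^2 - 5.3^2) / (2*9.81) = 2.9766 m


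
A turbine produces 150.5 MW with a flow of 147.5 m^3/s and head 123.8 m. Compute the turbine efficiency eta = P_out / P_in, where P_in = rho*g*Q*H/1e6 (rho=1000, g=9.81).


P_in = 1000 * 9.81 * 147.5 * 123.8 / 1e6 = 179.1355 MW
eta = 150.5 / 179.1355 = 0.8401


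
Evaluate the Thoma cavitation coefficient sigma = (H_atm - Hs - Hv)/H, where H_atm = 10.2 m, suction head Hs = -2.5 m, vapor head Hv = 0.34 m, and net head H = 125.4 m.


sigma = (10.2 - (-2.5) - 0.34) / 125.4 = 0.0986


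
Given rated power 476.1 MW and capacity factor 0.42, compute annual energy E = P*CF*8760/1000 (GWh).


E = 476.1 * 0.42 * 8760 / 1000 = 1751.6671 GWh


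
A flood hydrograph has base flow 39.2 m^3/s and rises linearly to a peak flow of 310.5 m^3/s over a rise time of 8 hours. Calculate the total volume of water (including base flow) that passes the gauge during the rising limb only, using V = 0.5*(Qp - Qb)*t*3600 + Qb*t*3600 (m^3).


V = 0.5*(310.5 - 39.2)*8*3600 + 39.2*8*3600 = 5.0357e+06 m^3


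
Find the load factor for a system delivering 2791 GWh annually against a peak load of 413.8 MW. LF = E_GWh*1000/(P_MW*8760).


LF = 2791 * 1000 / (413.8 * 8760) = 0.7700


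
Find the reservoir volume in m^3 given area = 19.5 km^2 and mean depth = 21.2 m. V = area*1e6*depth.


V = 19.5 * 1e6 * 21.2 = 4.1340e+08 m^3


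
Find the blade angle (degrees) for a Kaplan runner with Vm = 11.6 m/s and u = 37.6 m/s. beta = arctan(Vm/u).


beta = arctan(11.6 / 37.6) = 17.1456 degrees


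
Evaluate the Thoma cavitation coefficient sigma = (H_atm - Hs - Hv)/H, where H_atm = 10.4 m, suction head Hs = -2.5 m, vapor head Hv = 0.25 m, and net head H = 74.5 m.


sigma = (10.4 - (-2.5) - 0.25) / 74.5 = 0.1698


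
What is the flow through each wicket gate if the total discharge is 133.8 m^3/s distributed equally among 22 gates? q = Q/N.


q = 133.8 / 22 = 6.0818 m^3/s


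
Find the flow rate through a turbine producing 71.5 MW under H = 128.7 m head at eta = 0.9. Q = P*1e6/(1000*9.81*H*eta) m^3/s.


Q = 71.5 * 1e6 / (1000 * 9.81 * 128.7 * 0.9) = 62.9240 m^3/s


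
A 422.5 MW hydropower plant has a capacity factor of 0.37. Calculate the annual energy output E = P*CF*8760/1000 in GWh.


E = 422.5 * 0.37 * 8760 / 1000 = 1369.4070 GWh


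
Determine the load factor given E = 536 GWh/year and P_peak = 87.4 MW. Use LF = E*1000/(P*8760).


LF = 536 * 1000 / (87.4 * 8760) = 0.7001


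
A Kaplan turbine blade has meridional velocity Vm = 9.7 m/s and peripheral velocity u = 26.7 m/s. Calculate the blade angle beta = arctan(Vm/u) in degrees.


beta = arctan(9.7 / 26.7) = 19.9659 degrees


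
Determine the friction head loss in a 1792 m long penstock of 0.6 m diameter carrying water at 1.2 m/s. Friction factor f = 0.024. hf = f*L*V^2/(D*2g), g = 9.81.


hf = 0.024 * 1792 * 1.2^2 / (0.6 * 2 * 9.81) = 5.2609 m


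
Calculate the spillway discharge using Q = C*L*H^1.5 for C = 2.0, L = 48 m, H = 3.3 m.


Q = 2.0 * 48 * 3.3^1.5 = 575.4958 m^3/s


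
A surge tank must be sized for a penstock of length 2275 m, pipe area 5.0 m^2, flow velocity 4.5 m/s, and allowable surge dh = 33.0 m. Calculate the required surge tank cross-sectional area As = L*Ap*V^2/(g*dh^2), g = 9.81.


As = 2275 * 5.0 * 4.5^2 / (9.81 * 33.0^2) = 21.5615 m^2


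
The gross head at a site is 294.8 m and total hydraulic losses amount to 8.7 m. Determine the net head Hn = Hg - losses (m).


Hn = 294.8 - 8.7 = 286.1000 m


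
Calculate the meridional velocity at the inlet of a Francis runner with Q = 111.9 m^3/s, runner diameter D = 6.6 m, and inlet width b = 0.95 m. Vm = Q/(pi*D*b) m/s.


Vm = 111.9 / (pi * 6.6 * 0.95) = 5.6808 m/s


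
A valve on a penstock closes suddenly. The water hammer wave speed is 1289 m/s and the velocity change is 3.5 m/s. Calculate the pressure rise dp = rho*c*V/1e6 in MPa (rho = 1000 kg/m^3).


dp = 1000 * 1289 * 3.5 / 1e6 = 4.5115 MPa


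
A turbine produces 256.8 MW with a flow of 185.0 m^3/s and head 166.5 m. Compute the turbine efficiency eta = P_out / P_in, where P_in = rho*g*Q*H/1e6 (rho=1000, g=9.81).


P_in = 1000 * 9.81 * 185.0 * 166.5 / 1e6 = 302.1725 MW
eta = 256.8 / 302.1725 = 0.8498


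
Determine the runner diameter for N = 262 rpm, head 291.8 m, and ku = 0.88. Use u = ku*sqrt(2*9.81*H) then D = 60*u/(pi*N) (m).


u = 0.88 * sqrt(2*9.81*291.8) = 66.5848 m/s
D = 60 * 66.5848 / (pi * 262) = 4.8537 m


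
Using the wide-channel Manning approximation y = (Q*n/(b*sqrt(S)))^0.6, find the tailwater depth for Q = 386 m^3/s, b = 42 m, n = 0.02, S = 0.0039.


y = (386 * 0.02 / (42 * 0.0039^0.5))^0.6 = 1.9112 m


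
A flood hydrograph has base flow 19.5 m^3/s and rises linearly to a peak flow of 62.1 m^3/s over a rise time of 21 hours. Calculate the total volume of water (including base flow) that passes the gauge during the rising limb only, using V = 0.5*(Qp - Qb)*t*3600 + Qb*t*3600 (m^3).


V = 0.5*(62.1 - 19.5)*21*3600 + 19.5*21*3600 = 3.0845e+06 m^3


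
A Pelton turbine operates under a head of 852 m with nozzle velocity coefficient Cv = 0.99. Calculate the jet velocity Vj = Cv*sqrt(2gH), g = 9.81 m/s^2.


Vj = 0.99 * sqrt(2*9.81*852) = 127.9984 m/s


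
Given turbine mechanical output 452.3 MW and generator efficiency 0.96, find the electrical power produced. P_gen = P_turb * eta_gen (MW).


P_gen = 452.3 * 0.96 = 434.2080 MW


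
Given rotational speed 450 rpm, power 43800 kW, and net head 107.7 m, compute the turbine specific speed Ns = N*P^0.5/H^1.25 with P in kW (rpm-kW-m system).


Ns = 450 * 43800^0.5 / 107.7^1.25 = 271.4438


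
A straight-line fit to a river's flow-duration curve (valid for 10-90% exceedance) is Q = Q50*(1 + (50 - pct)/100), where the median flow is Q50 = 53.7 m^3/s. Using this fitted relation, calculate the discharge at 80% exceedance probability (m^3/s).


Q = 53.7 * (1 + (50 - 80)/100) = 37.5900 m^3/s


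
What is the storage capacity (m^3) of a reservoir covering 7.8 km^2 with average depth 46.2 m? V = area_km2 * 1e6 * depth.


V = 7.8 * 1e6 * 46.2 = 3.6036e+08 m^3


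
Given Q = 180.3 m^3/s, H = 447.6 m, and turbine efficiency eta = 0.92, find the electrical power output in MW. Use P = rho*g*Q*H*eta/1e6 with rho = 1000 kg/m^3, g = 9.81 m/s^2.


P = 1000 * 9.81 * 180.3 * 447.6 * 0.92 / 1e6 = 728.3542 MW


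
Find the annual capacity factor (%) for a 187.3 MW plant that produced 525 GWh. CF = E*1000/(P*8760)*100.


CF = 525 * 1000 / (187.3 * 8760) * 100 = 31.9976 %


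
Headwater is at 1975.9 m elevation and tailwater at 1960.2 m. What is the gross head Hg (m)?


Hg = 1975.9 - 1960.2 = 15.7000 m


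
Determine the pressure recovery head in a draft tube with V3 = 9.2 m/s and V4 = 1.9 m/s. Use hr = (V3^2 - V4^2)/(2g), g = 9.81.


hr = (9.2^2 - 1.9^2) / (2*9.81) = 4.1300 m


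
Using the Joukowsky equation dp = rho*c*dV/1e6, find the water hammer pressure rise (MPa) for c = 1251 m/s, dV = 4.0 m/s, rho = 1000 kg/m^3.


dp = 1000 * 1251 * 4.0 / 1e6 = 5.0040 MPa


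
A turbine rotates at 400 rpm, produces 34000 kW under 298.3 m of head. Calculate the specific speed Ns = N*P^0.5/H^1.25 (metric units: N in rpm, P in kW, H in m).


Ns = 400 * 34000^0.5 / 298.3^1.25 = 59.4953


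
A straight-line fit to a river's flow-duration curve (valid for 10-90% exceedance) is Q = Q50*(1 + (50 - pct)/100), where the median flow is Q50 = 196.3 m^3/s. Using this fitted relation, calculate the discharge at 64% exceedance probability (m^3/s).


Q = 196.3 * (1 + (50 - 64)/100) = 168.8180 m^3/s


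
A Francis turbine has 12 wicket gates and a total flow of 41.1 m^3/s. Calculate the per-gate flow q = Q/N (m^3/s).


q = 41.1 / 12 = 3.4250 m^3/s


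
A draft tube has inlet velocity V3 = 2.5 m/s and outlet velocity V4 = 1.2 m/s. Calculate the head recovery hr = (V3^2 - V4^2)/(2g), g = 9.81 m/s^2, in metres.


hr = (2.5^2 - 1.2^2) / (2*9.81) = 0.2452 m


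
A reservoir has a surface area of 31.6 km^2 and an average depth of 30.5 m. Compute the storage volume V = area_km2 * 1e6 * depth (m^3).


V = 31.6 * 1e6 * 30.5 = 9.6380e+08 m^3


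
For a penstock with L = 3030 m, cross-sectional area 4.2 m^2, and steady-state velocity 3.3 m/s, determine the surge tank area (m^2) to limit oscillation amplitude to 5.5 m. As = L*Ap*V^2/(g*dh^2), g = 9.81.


As = 3030 * 4.2 * 3.3^2 / (9.81 * 5.5^2) = 467.0092 m^2


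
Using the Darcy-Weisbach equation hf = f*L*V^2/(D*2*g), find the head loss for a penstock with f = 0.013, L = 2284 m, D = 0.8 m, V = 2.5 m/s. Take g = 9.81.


hf = 0.013 * 2284 * 2.5^2 / (0.8 * 2 * 9.81) = 11.8231 m


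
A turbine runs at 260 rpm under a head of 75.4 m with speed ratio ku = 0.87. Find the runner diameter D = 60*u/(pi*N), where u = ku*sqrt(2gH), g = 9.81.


u = 0.87 * sqrt(2*9.81*75.4) = 33.4622 m/s
D = 60 * 33.4622 / (pi * 260) = 2.4580 m


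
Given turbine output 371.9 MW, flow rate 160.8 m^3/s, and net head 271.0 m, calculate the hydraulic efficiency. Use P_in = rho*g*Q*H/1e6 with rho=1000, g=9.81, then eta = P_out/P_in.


P_in = 1000 * 9.81 * 160.8 * 271.0 / 1e6 = 427.4884 MW
eta = 371.9 / 427.4884 = 0.8700


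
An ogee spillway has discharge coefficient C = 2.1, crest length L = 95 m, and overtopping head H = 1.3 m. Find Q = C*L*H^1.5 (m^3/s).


Q = 2.1 * 95 * 1.3^1.5 = 295.7045 m^3/s


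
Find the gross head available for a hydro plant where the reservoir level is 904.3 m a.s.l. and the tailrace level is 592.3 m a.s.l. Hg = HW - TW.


Hg = 904.3 - 592.3 = 312.0000 m


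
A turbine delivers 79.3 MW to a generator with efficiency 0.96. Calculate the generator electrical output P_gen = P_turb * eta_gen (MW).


P_gen = 79.3 * 0.96 = 76.1280 MW


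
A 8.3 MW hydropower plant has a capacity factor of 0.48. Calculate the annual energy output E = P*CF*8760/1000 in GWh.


E = 8.3 * 0.48 * 8760 / 1000 = 34.8998 GWh


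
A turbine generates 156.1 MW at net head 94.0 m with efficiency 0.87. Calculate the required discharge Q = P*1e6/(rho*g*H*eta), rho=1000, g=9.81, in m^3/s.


Q = 156.1 * 1e6 / (1000 * 9.81 * 94.0 * 0.87) = 194.5749 m^3/s


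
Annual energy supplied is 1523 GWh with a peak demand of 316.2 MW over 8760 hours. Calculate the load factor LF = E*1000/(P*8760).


LF = 1523 * 1000 / (316.2 * 8760) = 0.5498


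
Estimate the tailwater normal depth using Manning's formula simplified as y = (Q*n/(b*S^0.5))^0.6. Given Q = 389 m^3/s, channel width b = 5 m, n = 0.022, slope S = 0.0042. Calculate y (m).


y = (389 * 0.022 / (5 * 0.0042^0.5))^0.6 = 7.1296 m


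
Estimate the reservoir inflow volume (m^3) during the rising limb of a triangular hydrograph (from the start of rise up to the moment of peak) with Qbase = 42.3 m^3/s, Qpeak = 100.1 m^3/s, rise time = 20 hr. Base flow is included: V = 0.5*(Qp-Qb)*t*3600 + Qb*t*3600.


V = 0.5*(100.1 - 42.3)*20*3600 + 42.3*20*3600 = 5.1264e+06 m^3


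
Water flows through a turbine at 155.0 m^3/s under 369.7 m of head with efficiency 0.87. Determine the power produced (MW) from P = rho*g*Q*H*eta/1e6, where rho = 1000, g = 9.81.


P = 1000 * 9.81 * 155.0 * 369.7 * 0.87 / 1e6 = 489.0682 MW


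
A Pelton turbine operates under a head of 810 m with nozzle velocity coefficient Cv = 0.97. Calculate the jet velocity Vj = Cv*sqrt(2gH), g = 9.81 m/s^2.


Vj = 0.97 * sqrt(2*9.81*810) = 122.2823 m/s


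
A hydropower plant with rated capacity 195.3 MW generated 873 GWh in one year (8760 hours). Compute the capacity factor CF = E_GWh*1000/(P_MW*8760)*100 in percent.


CF = 873 * 1000 / (195.3 * 8760) * 100 = 51.0279 %


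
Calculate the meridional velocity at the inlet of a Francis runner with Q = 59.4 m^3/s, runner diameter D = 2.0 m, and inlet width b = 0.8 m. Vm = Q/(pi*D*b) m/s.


Vm = 59.4 / (pi * 2.0 * 0.8) = 11.8173 m/s


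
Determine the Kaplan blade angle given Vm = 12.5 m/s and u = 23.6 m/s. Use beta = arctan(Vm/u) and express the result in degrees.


beta = arctan(12.5 / 23.6) = 27.9084 degrees


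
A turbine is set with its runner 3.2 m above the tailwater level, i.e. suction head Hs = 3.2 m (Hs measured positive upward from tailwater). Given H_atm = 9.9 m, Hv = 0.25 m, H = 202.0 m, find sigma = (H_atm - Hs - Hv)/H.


sigma = (9.9 - 3.2 - 0.25) / 202.0 = 0.0319


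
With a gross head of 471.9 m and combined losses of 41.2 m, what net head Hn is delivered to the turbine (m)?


Hn = 471.9 - 41.2 = 430.7000 m


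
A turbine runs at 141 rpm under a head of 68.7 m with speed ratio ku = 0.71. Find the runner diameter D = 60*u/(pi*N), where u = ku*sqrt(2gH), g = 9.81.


u = 0.71 * sqrt(2*9.81*68.7) = 26.0667 m/s
D = 60 * 26.0667 / (pi * 141) = 3.5308 m


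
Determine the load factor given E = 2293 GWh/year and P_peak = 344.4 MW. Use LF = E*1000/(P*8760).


LF = 2293 * 1000 / (344.4 * 8760) = 0.7600


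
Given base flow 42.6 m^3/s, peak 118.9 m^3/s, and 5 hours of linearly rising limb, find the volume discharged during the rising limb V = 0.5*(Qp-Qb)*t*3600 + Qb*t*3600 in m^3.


V = 0.5*(118.9 - 42.6)*5*3600 + 42.6*5*3600 = 1.4535e+06 m^3
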